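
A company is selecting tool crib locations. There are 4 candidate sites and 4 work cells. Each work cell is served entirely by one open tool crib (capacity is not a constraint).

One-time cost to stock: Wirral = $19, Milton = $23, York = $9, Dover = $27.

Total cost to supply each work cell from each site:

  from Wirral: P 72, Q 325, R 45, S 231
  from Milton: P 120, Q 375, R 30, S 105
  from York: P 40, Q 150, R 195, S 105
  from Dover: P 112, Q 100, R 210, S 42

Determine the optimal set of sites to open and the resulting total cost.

Open Milton, York and Dover; minimum total cost 271.

For any fixed open set, each work cell goes to its cheapest open site; total = fixed + service.
{Milton, York, Dover}: P→York 40, Q→Dover 100, R→Milton 30, S→Dover 42. Service 212; fixed 59; total 271.
{Wirral, York, Dover}: service 227 + fixed 55 = 282
{Wirral, Milton, York, Dover}: service 212 + fixed 78 = 290
{York}: P→York 40, Q→York 150, R→York 195, S→York 105. Service 490; fixed 9; total 499.
No other subset beats 271.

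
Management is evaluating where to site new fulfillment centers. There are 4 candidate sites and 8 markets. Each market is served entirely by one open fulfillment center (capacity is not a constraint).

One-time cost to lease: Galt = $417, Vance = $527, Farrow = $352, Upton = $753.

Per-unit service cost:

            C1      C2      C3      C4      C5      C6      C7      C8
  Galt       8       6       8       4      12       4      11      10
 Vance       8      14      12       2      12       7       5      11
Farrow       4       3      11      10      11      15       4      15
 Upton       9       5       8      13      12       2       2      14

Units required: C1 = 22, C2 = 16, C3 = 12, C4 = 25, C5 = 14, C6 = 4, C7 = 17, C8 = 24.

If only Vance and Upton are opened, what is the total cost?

Total cost: 2156

Each market is assigned to its cheapest site among the open ones.
{Vance, Upton}: C1→Vance 8·22=176, C2→Upton 5·16=80, C3→Upton 8·12=96, C4→Vance 2·25=50, C5→Vance 12·14=168, C6→Upton 2·4=8, C7→Upton 2·17=34, C8→Vance 11·24=264. Service 876; fixed 1280; total 2156.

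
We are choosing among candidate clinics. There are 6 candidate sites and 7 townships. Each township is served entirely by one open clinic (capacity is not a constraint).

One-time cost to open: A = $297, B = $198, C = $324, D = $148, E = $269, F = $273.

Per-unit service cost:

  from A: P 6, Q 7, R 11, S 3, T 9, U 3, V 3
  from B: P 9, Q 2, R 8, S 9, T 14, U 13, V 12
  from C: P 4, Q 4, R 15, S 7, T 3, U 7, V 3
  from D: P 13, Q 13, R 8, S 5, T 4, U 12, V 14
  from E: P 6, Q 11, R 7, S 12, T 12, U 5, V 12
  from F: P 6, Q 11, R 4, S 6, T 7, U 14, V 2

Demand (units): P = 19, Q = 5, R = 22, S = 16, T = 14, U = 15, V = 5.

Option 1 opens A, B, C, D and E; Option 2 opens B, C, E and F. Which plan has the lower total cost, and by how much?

Option 1: {A, B, C, D, E}: P→C 4·19=76, Q→B 2·5=10, R→E 7·22=154, S→A 3·16=48, T→C 3·14=42, U→A 3·15=45, V→A 3·5=15. Service 390; fixed 1236; total 1626.
Option 2: {B, C, E, F}: P→C 4·19=76, Q→B 2·5=10, R→F 4·22=88, S→F 6·16=96, T→C 3·14=42, U→E 5·15=75, V→F 2·5=10. Service 397; fixed 1064; total 1461.
Difference: |1626 − 1461| = 165.

Option 2 is cheaper by 165.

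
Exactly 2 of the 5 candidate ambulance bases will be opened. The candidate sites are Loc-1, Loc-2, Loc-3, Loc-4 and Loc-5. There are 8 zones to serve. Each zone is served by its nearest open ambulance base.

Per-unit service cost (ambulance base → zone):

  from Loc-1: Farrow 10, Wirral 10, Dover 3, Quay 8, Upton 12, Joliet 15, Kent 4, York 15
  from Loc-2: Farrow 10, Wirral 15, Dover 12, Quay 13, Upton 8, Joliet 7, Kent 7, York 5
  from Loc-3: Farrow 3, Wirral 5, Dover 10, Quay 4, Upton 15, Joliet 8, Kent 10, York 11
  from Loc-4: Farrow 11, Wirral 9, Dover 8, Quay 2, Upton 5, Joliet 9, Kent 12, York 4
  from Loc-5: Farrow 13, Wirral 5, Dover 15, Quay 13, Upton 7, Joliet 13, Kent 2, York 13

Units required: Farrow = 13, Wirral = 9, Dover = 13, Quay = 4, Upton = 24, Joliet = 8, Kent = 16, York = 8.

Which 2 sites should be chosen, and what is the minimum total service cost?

Choose Loc-1 and Loc-4; total service cost 546.

With exactly 2 open, each zone uses its cheapest among the chosen.
{Loc-1, Loc-4}: Farrow→Loc-1 10·13=130, Wirral→Loc-4 9·9=81, Dover→Loc-1 3·13=39, Quay→Loc-4 2·4=8, Upton→Loc-4 5·24=120, Joliet→Loc-4 9·8=72, Kent→Loc-1 4·16=64, York→Loc-4 4·8=32. Service cost 546.
{Loc-4, Loc-5}: service cost 556
{Loc-3, Loc-4}: service cost 572
Among all 10 size-2 choices, {Loc-1, Loc-4} is lowest.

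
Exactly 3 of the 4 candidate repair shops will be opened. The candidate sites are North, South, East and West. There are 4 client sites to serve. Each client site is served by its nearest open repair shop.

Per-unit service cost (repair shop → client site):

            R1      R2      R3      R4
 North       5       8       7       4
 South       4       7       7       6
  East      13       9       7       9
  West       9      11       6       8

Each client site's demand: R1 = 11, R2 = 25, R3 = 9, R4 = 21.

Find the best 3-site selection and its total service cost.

With exactly 3 open, each client site uses its cheapest among the chosen.
{North, South, West}: R1→South 4·11=44, R2→South 7·25=175, R3→West 6·9=54, R4→North 4·21=84. Service cost 357.
{North, South, East}: service cost 366
{North, East, West}: service cost 393
Among all 4 size-3 choices, {North, South, West} is lowest.

Choose North, South and West; total service cost 357.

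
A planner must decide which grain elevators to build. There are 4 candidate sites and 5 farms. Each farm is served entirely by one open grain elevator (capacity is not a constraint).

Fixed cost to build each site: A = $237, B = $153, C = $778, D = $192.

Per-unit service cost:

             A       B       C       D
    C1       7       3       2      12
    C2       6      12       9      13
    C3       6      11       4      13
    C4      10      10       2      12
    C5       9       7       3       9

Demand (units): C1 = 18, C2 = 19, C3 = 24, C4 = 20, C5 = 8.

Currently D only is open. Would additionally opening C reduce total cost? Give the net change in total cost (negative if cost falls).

Current service cost with {D}: 1087.
Adding C: each farm re-picks its cheapest; new service cost 367, saving 720.
Extra fixed cost: 778. Net change = 778 − 720 = 58.
(Totals: 1279 → 1337.)

No — net change +58 (cost rises by 58).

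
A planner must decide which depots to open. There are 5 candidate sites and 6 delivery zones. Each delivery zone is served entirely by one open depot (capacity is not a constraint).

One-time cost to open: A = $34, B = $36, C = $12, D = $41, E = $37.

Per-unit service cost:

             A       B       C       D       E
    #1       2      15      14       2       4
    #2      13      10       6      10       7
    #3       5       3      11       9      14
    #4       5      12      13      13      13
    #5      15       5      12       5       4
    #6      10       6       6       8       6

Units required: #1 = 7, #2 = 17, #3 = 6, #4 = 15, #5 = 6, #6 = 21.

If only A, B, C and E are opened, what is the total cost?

Each delivery zone is assigned to its cheapest site among the open ones.
{A, B, C, E}: #1→A 2·7=14, #2→C 6·17=102, #3→B 3·6=18, #4→A 5·15=75, #5→E 4·6=24, #6→B 6·21=126. Service 359; fixed 119; total 478.

Total cost: 478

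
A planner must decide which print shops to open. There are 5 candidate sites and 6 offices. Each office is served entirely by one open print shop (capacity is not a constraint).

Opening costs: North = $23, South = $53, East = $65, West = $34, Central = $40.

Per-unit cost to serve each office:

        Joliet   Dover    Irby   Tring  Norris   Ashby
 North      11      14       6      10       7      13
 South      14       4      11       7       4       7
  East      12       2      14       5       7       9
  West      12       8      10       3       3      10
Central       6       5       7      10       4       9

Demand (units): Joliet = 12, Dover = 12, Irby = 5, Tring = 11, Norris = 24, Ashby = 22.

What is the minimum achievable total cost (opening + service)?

For any fixed open set, each office goes to its cheapest open site; total = fixed + service.
{South, West, Central}: Joliet→Central 6·12=72, Dover→South 4·12=48, Irby→Central 7·5=35, Tring→West 3·11=33, Norris→West 3·24=72, Ashby→South 7·22=154. Service 414; fixed 127; total 541.
{West, Central}: service 470 + fixed 74 = 544
{North, South, West, Central}: service 409 + fixed 150 = 559
{North, South, East, West, Central}: service 385 + fixed 215 = 600
No other subset beats 541.

Minimum total cost: 541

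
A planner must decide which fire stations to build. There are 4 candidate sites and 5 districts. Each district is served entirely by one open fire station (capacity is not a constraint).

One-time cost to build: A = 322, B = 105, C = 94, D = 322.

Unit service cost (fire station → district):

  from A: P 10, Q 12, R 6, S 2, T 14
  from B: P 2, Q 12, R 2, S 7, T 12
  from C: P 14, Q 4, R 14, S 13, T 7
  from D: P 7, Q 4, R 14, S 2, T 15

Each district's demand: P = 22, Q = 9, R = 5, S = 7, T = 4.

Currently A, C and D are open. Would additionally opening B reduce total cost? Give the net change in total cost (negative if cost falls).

Yes — net change −25 (cost falls by 25).

Current service cost with {A, C, D}: 262.
Adding B: each district re-picks its cheapest; new service cost 132, saving 130.
Extra fixed cost: 105. Net change = 105 − 130 = -25.
(Totals: 1000 → 975.)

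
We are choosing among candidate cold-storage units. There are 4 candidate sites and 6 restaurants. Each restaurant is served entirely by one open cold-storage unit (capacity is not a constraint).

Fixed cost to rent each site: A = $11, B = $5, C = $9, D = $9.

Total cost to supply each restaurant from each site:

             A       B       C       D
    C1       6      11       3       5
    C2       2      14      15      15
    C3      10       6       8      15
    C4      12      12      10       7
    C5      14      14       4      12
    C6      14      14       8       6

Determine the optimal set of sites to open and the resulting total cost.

Open A and C; minimum total cost 55.

For any fixed open set, each restaurant goes to its cheapest open site; total = fixed + service.
{A, C}: C1→C 3, C2→A 2, C3→C 8, C4→C 10, C5→C 4, C6→C 8. Service 35; fixed 20; total 55.
{C}: C1→C 3, C2→C 15, C3→C 8, C4→C 10, C5→C 4, C6→C 8. Service 48; fixed 9; total 57.
{A, B, C}: C1→C 3, C2→A 2, C3→B 6, C4→C 10, C5→C 4, C6→C 8. Service 33; fixed 25; total 58.
{A, B, C, D}: C1→C 3, C2→A 2, C3→B 6, C4→D 7, C5→C 4, C6→D 6. Service 28; fixed 34; total 62.
No other subset beats 55.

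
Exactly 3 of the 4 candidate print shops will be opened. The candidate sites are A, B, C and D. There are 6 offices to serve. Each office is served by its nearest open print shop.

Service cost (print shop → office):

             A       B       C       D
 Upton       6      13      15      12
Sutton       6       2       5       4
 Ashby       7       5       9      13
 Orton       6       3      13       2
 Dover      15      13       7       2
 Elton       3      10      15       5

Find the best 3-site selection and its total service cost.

With exactly 3 open, each office uses its cheapest among the chosen.
{A, B, D}: Upton→A 6, Sutton→B 2, Ashby→B 5, Orton→D 2, Dover→D 2, Elton→A 3. Service cost 20.
{A, C, D}: service cost 24
{A, B, C}: service cost 26
Among all 4 size-3 choices, {A, B, D} is lowest.

Choose A, B and D; total service cost 20.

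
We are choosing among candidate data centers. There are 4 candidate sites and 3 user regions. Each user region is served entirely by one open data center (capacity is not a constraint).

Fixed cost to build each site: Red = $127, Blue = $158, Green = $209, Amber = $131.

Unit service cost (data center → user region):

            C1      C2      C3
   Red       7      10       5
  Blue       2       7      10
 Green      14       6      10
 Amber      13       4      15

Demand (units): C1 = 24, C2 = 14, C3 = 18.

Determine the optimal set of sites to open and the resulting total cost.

For any fixed open set, each user region goes to its cheapest open site; total = fixed + service.
{Blue}: C1→Blue 2·24=48, C2→Blue 7·14=98, C3→Blue 10·18=180. Service 326; fixed 158; total 484.
{Red, Blue}: service 236 + fixed 285 = 521
{Red}: service 398 + fixed 127 = 525
{Red, Blue, Green, Amber}: C1→Blue 2·24=48, C2→Amber 4·14=56, C3→Red 5·18=90. Service 194; fixed 625; total 819.
No other subset beats 484.

Open Blue only; minimum total cost 484.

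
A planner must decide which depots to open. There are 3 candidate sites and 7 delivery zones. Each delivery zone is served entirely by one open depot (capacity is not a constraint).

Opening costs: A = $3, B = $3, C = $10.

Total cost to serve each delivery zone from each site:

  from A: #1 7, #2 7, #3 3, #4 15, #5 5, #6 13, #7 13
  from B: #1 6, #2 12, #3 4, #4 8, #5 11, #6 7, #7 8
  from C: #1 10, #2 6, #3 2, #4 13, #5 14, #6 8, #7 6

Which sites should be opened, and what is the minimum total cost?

Open A and B; minimum total cost 50.

For any fixed open set, each delivery zone goes to its cheapest open site; total = fixed + service.
{A, B}: #1→B 6, #2→A 7, #3→A 3, #4→B 8, #5→A 5, #6→B 7, #7→B 8. Service 44; fixed 6; total 50.
{A, B, C}: #1→B 6, #2→C 6, #3→C 2, #4→B 8, #5→A 5, #6→B 7, #7→C 6. Service 40; fixed 16; total 56.
{B}: service 56 + fixed 3 = 59
{A}: service 63 + fixed 3 = 66
(All 7 nonempty subsets were checked; A and B is lowest.)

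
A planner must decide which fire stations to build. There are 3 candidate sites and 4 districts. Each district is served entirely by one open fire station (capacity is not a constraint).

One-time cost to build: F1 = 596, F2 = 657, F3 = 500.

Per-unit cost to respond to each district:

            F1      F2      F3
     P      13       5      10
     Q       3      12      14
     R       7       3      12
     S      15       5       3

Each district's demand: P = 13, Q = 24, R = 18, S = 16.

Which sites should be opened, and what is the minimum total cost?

Open F2 only; minimum total cost 1144.

For any fixed open set, each district goes to its cheapest open site; total = fixed + service.
{F2}: P→F2 5·13=65, Q→F2 12·24=288, R→F2 3·18=54, S→F2 5·16=80. Service 487; fixed 657; total 1144.
{F1}: P→F1 13·13=169, Q→F1 3·24=72, R→F1 7·18=126, S→F1 15·16=240. Service 607; fixed 596; total 1203.
{F3}: P→F3 10·13=130, Q→F3 14·24=336, R→F3 12·18=216, S→F3 3·16=48. Service 730; fixed 500; total 1230.
{F1, F2, F3}: service 239 + fixed 1753 = 1992
No other subset beats 1144.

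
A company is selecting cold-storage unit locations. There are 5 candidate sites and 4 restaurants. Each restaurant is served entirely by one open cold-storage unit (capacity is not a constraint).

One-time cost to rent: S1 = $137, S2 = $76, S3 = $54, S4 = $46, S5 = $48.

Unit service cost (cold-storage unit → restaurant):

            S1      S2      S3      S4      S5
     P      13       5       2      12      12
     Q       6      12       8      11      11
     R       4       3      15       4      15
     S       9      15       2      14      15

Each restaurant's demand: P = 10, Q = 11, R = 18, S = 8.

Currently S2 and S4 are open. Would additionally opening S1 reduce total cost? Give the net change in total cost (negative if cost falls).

Current service cost with {S2, S4}: 337.
Adding S1: each restaurant re-picks its cheapest; new service cost 242, saving 95.
Extra fixed cost: 137. Net change = 137 − 95 = 42.
(Totals: 459 → 501.)

No — net change +42 (cost rises by 42).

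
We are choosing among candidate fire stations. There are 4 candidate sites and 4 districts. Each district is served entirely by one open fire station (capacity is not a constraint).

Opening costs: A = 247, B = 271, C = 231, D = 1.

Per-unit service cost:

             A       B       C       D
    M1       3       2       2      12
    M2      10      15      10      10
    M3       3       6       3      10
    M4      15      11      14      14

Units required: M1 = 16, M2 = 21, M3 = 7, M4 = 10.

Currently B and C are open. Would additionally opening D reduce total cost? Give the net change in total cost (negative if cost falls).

No — net change +1 (cost rises by 1).

Current service cost with {B, C}: 373.
Adding D: each district re-picks its cheapest; new service cost 373, saving 0.
Extra fixed cost: 1. Net change = 1 − 0 = 1.
(Totals: 875 → 876.)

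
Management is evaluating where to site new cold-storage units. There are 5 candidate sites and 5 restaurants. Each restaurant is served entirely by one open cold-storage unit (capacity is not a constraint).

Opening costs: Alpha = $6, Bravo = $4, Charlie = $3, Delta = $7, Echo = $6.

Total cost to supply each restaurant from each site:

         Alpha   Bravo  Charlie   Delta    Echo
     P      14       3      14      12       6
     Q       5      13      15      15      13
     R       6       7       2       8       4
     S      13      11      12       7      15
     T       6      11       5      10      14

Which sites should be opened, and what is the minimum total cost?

For any fixed open set, each restaurant goes to its cheapest open site; total = fixed + service.
{Alpha, Bravo, Charlie}: P→Bravo 3, Q→Alpha 5, R→Charlie 2, S→Bravo 11, T→Charlie 5. Service 26; fixed 13; total 39.
{Alpha, Bravo}: service 31 + fixed 10 = 41
{Bravo, Charlie}: service 34 + fixed 7 = 41
{Alpha, Bravo, Charlie, Delta, Echo}: service 22 + fixed 26 = 48
No other subset beats 39.

Open Alpha, Bravo and Charlie; minimum total cost 39.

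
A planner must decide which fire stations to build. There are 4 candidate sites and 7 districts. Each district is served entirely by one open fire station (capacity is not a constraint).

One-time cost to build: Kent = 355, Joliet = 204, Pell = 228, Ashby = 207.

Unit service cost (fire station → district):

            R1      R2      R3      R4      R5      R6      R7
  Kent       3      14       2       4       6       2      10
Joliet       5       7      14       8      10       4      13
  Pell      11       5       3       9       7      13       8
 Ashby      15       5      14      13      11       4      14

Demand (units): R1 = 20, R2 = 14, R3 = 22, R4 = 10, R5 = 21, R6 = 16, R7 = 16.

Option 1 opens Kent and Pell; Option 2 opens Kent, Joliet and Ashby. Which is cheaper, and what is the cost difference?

Option 1: {Kent, Pell}: R1→Kent 3·20=60, R2→Pell 5·14=70, R3→Kent 2·22=44, R4→Kent 4·10=40, R5→Kent 6·21=126, R6→Kent 2·16=32, R7→Pell 8·16=128. Service 500; fixed 583; total 1083.
Option 2: {Kent, Joliet, Ashby}: R1→Kent 3·20=60, R2→Ashby 5·14=70, R3→Kent 2·22=44, R4→Kent 4·10=40, R5→Kent 6·21=126, R6→Kent 2·16=32, R7→Kent 10·16=160. Service 532; fixed 766; total 1298.
Difference: |1083 − 1298| = 215.

Option 1 is cheaper by 215.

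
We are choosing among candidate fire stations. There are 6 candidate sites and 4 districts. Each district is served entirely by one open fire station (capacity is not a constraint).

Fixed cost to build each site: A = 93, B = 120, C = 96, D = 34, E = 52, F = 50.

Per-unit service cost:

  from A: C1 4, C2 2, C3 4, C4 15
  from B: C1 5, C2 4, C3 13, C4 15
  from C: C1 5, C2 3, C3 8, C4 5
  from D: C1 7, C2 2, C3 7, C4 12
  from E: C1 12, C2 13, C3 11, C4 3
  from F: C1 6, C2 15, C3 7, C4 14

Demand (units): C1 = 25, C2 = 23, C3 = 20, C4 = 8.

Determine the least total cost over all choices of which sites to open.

For any fixed open set, each district goes to its cheapest open site; total = fixed + service.
{A, E}: C1→A 4·25=100, C2→A 2·23=46, C3→A 4·20=80, C4→E 3·8=24. Service 250; fixed 145; total 395.
{A, D, E}: C1→A 4·25=100, C2→A 2·23=46, C3→A 4·20=80, C4→E 3·8=24. Service 250; fixed 179; total 429.
{A}: C1→A 4·25=100, C2→A 2·23=46, C3→A 4·20=80, C4→A 15·8=120. Service 346; fixed 93; total 439.
{A, B, C, D, E, F}: service 250 + fixed 445 = 695
No other subset beats 395.

Minimum total cost: 395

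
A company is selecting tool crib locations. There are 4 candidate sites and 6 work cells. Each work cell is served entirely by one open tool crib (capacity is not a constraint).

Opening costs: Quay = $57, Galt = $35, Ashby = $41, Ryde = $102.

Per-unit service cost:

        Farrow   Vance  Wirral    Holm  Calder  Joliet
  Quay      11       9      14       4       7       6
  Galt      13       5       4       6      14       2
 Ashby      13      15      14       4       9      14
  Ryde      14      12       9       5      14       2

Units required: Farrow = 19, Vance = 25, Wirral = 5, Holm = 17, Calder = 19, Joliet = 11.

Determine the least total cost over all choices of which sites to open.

Minimum total cost: 669

For any fixed open set, each work cell goes to its cheapest open site; total = fixed + service.
{Quay, Galt}: Farrow→Quay 11·19=209, Vance→Galt 5·25=125, Wirral→Galt 4·5=20, Holm→Quay 4·17=68, Calder→Quay 7·19=133, Joliet→Galt 2·11=22. Service 577; fixed 92; total 669.
{Quay, Galt, Ashby}: service 577 + fixed 133 = 710
{Galt, Ashby}: Farrow→Galt 13·19=247, Vance→Galt 5·25=125, Wirral→Galt 4·5=20, Holm→Ashby 4·17=68, Calder→Ashby 9·19=171, Joliet→Galt 2·11=22. Service 653; fixed 76; total 729.
{Quay, Galt, Ashby, Ryde}: Farrow→Quay 11·19=209, Vance→Galt 5·25=125, Wirral→Galt 4·5=20, Holm→Quay 4·17=68, Calder→Quay 7·19=133, Joliet→Galt 2·11=22. Service 577; fixed 235; total 812.
No other subset beats 669.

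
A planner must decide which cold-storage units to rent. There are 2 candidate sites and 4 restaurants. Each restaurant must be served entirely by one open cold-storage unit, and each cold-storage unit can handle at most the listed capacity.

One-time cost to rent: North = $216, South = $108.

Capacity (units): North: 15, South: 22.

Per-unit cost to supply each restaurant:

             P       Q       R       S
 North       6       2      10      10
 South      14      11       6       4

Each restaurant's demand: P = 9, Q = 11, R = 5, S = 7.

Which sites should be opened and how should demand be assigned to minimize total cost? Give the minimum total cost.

Open {North, South}: P→South 14·9=126, Q→North 2·11=22, R→South 6·5=30, S→South 4·7=28.
Loads: North carries 11/15, South carries 21/22. Service 206; fixed 324; total 530.
Next best feasible plan costs 577.

Minimum total cost: 530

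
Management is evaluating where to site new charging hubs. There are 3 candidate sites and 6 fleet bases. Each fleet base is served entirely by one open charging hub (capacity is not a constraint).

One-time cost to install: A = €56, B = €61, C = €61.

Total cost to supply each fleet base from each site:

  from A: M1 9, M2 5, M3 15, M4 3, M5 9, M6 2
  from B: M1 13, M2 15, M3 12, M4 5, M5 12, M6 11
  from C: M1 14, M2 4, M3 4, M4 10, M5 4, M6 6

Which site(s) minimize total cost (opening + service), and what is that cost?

Open A only; minimum total cost 99.

For any fixed open set, each fleet base goes to its cheapest open site; total = fixed + service.
{A}: M1→A 9, M2→A 5, M3→A 15, M4→A 3, M5→A 9, M6→A 2. Service 43; fixed 56; total 99.
{C}: service 42 + fixed 61 = 103
{B}: M1→B 13, M2→B 15, M3→B 12, M4→B 5, M5→B 12, M6→B 11. Service 68; fixed 61; total 129.
{A, B, C}: service 26 + fixed 178 = 204
No other subset beats 99.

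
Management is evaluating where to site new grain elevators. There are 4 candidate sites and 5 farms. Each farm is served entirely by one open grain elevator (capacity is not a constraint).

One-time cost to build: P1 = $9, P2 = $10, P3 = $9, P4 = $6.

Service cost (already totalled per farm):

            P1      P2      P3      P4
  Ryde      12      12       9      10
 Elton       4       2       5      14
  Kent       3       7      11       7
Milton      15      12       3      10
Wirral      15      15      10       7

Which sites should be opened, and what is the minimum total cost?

Open P3 and P4; minimum total cost 46.

For any fixed open set, each farm goes to its cheapest open site; total = fixed + service.
{P3, P4}: Ryde→P3 9, Elton→P3 5, Kent→P4 7, Milton→P3 3, Wirral→P4 7. Service 31; fixed 15; total 46.
{P1, P3}: service 29 + fixed 18 = 47
{P3}: service 38 + fixed 9 = 47
{P1, P2, P3, P4}: service 24 + fixed 34 = 58
No other subset beats 46.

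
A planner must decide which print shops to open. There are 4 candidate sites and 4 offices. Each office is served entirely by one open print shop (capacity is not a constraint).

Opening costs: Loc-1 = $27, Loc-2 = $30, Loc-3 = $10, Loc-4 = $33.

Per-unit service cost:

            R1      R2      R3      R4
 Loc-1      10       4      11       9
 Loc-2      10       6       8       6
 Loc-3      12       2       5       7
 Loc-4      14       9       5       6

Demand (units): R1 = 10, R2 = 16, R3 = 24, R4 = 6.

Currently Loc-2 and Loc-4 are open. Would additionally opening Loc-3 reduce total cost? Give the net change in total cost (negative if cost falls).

Yes — net change −54 (cost falls by 54).

Current service cost with {Loc-2, Loc-4}: 352.
Adding Loc-3: each office re-picks its cheapest; new service cost 288, saving 64.
Extra fixed cost: 10. Net change = 10 − 64 = -54.
(Totals: 415 → 361.)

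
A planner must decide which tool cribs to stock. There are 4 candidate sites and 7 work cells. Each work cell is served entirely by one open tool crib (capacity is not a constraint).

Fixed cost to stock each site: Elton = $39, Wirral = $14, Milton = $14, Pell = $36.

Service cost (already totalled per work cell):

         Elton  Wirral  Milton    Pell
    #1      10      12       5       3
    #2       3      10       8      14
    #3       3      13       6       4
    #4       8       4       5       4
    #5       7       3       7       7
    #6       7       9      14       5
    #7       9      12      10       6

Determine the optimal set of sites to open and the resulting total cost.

Open Milton only; minimum total cost 69.

For any fixed open set, each work cell goes to its cheapest open site; total = fixed + service.
{Milton}: #1→Milton 5, #2→Milton 8, #3→Milton 6, #4→Milton 5, #5→Milton 7, #6→Milton 14, #7→Milton 10. Service 55; fixed 14; total 69.
{Wirral, Milton}: #1→Milton 5, #2→Milton 8, #3→Milton 6, #4→Wirral 4, #5→Wirral 3, #6→Wirral 9, #7→Milton 10. Service 45; fixed 28; total 73.
{Wirral}: service 63 + fixed 14 = 77
{Elton, Wirral, Milton, Pell}: service 27 + fixed 103 = 130
(All 15 nonempty subsets were checked; Milton only is lowest.)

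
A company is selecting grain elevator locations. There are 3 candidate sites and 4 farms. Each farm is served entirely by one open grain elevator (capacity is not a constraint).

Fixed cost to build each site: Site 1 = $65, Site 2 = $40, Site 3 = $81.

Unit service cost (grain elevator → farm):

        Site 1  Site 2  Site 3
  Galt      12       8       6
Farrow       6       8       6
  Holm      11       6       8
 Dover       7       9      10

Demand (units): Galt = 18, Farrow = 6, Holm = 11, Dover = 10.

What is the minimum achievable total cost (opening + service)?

For any fixed open set, each farm goes to its cheapest open site; total = fixed + service.
{Site 2}: Galt→Site 2 8·18=144, Farrow→Site 2 8·6=48, Holm→Site 2 6·11=66, Dover→Site 2 9·10=90. Service 348; fixed 40; total 388.
{Site 3}: service 332 + fixed 81 = 413
{Site 1, Site 2}: service 316 + fixed 105 = 421
{Site 1, Site 2, Site 3}: service 280 + fixed 186 = 466
No other subset beats 388.

Minimum total cost: 388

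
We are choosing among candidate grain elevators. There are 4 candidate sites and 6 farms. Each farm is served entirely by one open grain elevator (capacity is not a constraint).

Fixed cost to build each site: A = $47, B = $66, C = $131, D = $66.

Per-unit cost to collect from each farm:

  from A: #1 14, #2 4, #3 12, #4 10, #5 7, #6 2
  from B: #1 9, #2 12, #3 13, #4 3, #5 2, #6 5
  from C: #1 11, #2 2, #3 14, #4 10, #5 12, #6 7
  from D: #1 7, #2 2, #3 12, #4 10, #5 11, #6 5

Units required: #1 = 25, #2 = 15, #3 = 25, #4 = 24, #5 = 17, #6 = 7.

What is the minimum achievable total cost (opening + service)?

Minimum total cost: 778

For any fixed open set, each farm goes to its cheapest open site; total = fixed + service.
{B, D}: #1→D 7·25=175, #2→D 2·15=30, #3→D 12·25=300, #4→B 3·24=72, #5→B 2·17=34, #6→B 5·7=35. Service 646; fixed 132; total 778.
{A, B, D}: #1→D 7·25=175, #2→D 2·15=30, #3→A 12·25=300, #4→B 3·24=72, #5→B 2·17=34, #6→A 2·7=14. Service 625; fixed 179; total 804.
{A, B}: #1→B 9·25=225, #2→A 4·15=60, #3→A 12·25=300, #4→B 3·24=72, #5→B 2·17=34, #6→A 2·7=14. Service 705; fixed 113; total 818.
{A, B, C, D}: service 625 + fixed 310 = 935
(All 15 nonempty subsets were checked; B and D is lowest.)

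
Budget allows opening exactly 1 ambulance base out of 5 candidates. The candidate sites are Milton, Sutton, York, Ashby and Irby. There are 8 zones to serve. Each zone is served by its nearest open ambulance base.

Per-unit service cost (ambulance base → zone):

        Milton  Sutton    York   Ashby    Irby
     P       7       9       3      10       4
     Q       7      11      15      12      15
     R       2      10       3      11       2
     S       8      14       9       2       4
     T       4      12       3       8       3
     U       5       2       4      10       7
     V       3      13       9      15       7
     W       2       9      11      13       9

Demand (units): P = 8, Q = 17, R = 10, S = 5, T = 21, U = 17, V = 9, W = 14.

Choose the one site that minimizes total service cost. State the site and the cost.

With exactly 1 open, each zone uses its cheapest among the chosen.
{Milton}: P→Milton 7·8=56, Q→Milton 7·17=119, R→Milton 2·10=20, S→Milton 8·5=40, T→Milton 4·21=84, U→Milton 5·17=85, V→Milton 3·9=27, W→Milton 2·14=28. Service cost 459.
{Irby}: service cost 698
{York}: service cost 720
Among all 5 size-1 choices, {Milton} is lowest.

Choose Milton only; total service cost 459.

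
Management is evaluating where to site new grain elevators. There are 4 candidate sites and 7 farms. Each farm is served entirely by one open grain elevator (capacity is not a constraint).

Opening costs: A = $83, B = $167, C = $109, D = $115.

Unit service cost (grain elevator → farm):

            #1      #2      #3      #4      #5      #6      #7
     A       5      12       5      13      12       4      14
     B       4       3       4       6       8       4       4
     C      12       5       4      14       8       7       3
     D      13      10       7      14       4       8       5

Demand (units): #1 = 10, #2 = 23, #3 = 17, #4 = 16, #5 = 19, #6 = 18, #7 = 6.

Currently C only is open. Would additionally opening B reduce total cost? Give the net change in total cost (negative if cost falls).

Current service cost with {C}: 823.
Adding B: each farm re-picks its cheapest; new service cost 515, saving 308.
Extra fixed cost: 167. Net change = 167 − 308 = -141.
(Totals: 932 → 791.)

Yes — net change −141 (cost falls by 141).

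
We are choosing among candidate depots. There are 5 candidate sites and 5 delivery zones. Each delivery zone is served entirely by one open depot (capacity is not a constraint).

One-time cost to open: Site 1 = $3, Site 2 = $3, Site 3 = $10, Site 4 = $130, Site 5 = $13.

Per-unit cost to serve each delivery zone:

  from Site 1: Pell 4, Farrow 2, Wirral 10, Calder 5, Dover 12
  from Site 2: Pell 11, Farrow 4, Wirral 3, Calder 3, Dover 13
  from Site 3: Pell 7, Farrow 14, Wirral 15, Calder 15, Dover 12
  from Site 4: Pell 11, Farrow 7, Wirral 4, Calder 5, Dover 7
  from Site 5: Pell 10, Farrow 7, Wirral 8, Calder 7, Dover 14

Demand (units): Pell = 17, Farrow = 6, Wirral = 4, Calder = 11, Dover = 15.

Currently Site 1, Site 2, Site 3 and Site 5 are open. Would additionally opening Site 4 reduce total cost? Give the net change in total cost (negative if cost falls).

No — net change +55 (cost rises by 55).

Current service cost with {Site 1, Site 2, Site 3, Site 5}: 305.
Adding Site 4: each delivery zone re-picks its cheapest; new service cost 230, saving 75.
Extra fixed cost: 130. Net change = 130 − 75 = 55.
(Totals: 334 → 389.)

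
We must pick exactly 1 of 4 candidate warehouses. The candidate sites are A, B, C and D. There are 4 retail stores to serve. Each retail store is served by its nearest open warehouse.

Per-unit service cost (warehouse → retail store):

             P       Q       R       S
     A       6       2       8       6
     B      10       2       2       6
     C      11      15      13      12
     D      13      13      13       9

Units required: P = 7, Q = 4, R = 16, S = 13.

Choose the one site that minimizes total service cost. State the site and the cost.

Choose B only; total service cost 188.

With exactly 1 open, each retail store uses its cheapest among the chosen.
{B}: P→B 10·7=70, Q→B 2·4=8, R→B 2·16=32, S→B 6·13=78. Service cost 188.
{A}: service cost 256
{D}: service cost 468
Among all 4 size-1 choices, {B} is lowest.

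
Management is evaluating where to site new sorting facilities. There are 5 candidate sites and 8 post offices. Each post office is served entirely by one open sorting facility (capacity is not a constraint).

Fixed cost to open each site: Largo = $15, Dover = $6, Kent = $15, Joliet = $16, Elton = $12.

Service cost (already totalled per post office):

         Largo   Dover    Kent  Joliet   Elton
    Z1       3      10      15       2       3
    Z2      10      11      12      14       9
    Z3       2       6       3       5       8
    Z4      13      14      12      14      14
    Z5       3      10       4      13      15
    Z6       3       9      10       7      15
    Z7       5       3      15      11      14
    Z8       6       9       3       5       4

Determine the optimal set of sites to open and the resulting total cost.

For any fixed open set, each post office goes to its cheapest open site; total = fixed + service.
{Largo}: Z1→Largo 3, Z2→Largo 10, Z3→Largo 2, Z4→Largo 13, Z5→Largo 3, Z6→Largo 3, Z7→Largo 5, Z8→Largo 6. Service 45; fixed 15; total 60.
{Largo, Dover}: Z1→Largo 3, Z2→Largo 10, Z3→Largo 2, Z4→Largo 13, Z5→Largo 3, Z6→Largo 3, Z7→Dover 3, Z8→Largo 6. Service 43; fixed 21; total 64.
{Largo, Elton}: Z1→Largo 3, Z2→Elton 9, Z3→Largo 2, Z4→Largo 13, Z5→Largo 3, Z6→Largo 3, Z7→Largo 5, Z8→Elton 4. Service 42; fixed 27; total 69.
{Largo, Dover, Kent, Joliet, Elton}: service 37 + fixed 64 = 101
No other subset beats 60.

Open Largo only; minimum total cost 60.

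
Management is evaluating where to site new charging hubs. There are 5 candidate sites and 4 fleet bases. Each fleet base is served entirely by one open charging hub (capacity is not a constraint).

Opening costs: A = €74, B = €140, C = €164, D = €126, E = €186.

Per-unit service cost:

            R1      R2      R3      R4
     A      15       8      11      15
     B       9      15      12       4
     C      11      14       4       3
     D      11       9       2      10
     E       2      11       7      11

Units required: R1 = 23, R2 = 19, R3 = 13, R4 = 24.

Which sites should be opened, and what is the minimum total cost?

For any fixed open set, each fleet base goes to its cheapest open site; total = fixed + service.
{C, E}: R1→E 2·23=46, R2→E 11·19=209, R3→C 4·13=52, R4→C 3·24=72. Service 379; fixed 350; total 729.
{A, C, E}: R1→E 2·23=46, R2→A 8·19=152, R3→C 4·13=52, R4→C 3·24=72. Service 322; fixed 424; total 746.
{B, D}: R1→B 9·23=207, R2→D 9·19=171, R3→D 2·13=26, R4→B 4·24=96. Service 500; fixed 266; total 766.
{A, B, C, D, E}: service 296 + fixed 690 = 986
No other subset beats 729.

Open C and E; minimum total cost 729.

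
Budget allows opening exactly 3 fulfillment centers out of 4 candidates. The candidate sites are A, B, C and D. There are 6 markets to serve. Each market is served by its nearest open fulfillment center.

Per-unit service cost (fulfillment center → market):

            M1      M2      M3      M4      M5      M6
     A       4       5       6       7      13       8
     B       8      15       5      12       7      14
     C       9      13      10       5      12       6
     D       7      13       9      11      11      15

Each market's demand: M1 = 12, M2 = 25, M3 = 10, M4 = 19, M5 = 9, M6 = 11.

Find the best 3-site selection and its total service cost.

With exactly 3 open, each market uses its cheapest among the chosen.
{A, B, C}: M1→A 4·12=48, M2→A 5·25=125, M3→B 5·10=50, M4→C 5·19=95, M5→B 7·9=63, M6→C 6·11=66. Service cost 447.
{A, C, D}: service cost 493
{A, B, D}: service cost 507
Among all 4 size-3 choices, {A, B, C} is lowest.

Choose A, B and C; total service cost 447.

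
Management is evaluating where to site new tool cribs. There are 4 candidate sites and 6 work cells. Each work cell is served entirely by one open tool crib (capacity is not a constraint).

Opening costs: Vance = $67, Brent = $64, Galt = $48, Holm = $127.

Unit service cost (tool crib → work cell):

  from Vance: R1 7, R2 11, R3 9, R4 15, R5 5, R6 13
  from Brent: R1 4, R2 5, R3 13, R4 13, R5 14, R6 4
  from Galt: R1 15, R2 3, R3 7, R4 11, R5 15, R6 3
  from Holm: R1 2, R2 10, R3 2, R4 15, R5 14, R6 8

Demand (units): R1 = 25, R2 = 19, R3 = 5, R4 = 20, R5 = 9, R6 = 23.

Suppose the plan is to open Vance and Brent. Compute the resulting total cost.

Total cost: 768

Each work cell is assigned to its cheapest site among the open ones.
{Vance, Brent}: R1→Brent 4·25=100, R2→Brent 5·19=95, R3→Vance 9·5=45, R4→Brent 13·20=260, R5→Vance 5·9=45, R6→Brent 4·23=92. Service 637; fixed 131; total 768.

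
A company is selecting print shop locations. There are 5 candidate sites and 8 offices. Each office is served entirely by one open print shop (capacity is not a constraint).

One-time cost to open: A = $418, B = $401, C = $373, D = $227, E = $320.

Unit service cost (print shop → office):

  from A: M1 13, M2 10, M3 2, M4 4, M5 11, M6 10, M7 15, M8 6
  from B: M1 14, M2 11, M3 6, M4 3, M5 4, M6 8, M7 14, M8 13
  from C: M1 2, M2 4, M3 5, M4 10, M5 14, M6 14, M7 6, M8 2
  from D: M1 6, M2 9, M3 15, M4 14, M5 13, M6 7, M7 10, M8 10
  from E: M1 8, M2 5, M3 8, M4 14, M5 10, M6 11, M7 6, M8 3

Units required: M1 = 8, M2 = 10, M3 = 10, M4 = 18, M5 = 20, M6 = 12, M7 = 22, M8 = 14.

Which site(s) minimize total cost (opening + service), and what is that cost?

For any fixed open set, each office goes to its cheapest open site; total = fixed + service.
{C}: M1→C 2·8=16, M2→C 4·10=40, M3→C 5·10=50, M4→C 10·18=180, M5→C 14·20=280, M6→C 14·12=168, M7→C 6·22=132, M8→C 2·14=28. Service 894; fixed 373; total 1267.
{B, C}: M1→C 2·8=16, M2→C 4·10=40, M3→C 5·10=50, M4→B 3·18=54, M5→B 4·20=80, M6→B 8·12=96, M7→C 6·22=132, M8→C 2·14=28. Service 496; fixed 774; total 1270.
{E}: M1→E 8·8=64, M2→E 5·10=50, M3→E 8·10=80, M4→E 14·18=252, M5→E 10·20=200, M6→E 11·12=132, M7→E 6·22=132, M8→E 3·14=42. Service 952; fixed 320; total 1272.
{A, B, C, D, E}: service 454 + fixed 1739 = 2193
No other subset beats 1267.

Open C only; minimum total cost 1267.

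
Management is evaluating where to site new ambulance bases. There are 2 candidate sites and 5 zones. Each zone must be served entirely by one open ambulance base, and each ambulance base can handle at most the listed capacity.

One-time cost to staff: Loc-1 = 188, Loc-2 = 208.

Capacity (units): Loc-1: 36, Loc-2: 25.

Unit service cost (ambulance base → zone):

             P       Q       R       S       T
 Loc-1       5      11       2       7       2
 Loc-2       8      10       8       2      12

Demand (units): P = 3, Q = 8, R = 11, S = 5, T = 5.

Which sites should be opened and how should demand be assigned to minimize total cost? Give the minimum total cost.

Minimum total cost: 358

Open {Loc-1}: P→Loc-1 5·3=15, Q→Loc-1 11·8=88, R→Loc-1 2·11=22, S→Loc-1 7·5=35, T→Loc-1 2·5=10.
Loads: Loc-1 carries 32/36. Service 170; fixed 188; total 358.
Next best feasible plan costs 533.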